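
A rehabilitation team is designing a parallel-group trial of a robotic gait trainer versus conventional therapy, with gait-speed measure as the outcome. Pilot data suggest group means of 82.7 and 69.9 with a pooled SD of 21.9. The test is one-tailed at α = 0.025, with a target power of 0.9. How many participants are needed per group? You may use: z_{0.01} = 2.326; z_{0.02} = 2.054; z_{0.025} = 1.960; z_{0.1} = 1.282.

Cohen's d = |M₁ − M₂| / SD_pooled = |82.7 − 69.9| / 21.9 = 12.8 / 21.9 = 0.584.
For two independent groups with equal n: n = 2·((z_{α} + z_β) / d)².
z_{α} + z_β = 1.960 + 1.282 = 3.242.
n = 2 × (3.242 / 0.584)² = 2 × 5.551² = 2 × 30.82 = 61.6.
Round up to the next whole participant.

n = 62 per group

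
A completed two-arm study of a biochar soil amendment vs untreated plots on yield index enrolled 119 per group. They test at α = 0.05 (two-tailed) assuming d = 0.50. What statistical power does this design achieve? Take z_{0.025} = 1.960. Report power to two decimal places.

power ≈ 0.97

For two equal groups, power = Φ(d·√(n/2) − z_{α/2}).
d·√(n/2) = 0.50 × √(119/2) = 0.50 × 7.714 = 3.857.
z_β = 3.857 − 1.960 = 1.897.
Power = Φ(1.897) = 0.971.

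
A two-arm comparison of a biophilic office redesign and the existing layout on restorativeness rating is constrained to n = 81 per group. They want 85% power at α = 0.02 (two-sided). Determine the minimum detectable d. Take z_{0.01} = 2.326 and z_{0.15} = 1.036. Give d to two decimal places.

For two independent groups of n = 81 each: d_min = (z_{α/2} + z_β)·√(2/n).
z-sum = 2.326 + 1.036 = 3.362.
d_min = 3.362 × √(2/81) = 3.362 × 0.1571 = 0.528.

d_min ≈ 0.53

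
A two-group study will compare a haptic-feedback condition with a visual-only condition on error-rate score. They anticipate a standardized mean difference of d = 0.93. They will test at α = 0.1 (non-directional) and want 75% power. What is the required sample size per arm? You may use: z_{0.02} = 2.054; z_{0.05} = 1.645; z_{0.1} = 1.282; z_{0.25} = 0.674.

n = 13 per group

For two independent groups with equal n: n = 2·((z_{α/2} + z_β) / d)².
z_{α/2} + z_β = 1.645 + 0.674 = 2.319.
n = 2 × (2.319 / 0.93)² = 2 × 2.494² = 2 × 6.22 = 12.4.
Round up to the next whole participant.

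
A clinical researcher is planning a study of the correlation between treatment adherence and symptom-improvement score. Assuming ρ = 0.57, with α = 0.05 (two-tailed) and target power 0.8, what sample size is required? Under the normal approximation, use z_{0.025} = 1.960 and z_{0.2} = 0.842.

n = 22

Fisher's z: C = ½·ln((1+r)/(1−r)) = ½·ln(3.6512) = 0.6475.
n = ((z_{α/2} + z_β)/C)² + 3.
(1.960 + 0.842) / 0.6475 = 2.802 / 0.6475 = 4.327.
n = 4.327² + 3 = 18.73 + 3 = 21.7.
Round up.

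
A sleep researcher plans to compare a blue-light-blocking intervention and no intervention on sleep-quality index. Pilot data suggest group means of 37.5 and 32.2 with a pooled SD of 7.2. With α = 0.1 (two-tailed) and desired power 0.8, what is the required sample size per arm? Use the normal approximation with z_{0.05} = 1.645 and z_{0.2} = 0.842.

n = 23 per group

Cohen's d = |M₁ − M₂| / SD_pooled = |37.5 − 32.2| / 7.2 = 5.3 / 7.2 = 0.736.
For two independent groups with equal n: n = 2·((z_{α/2} + z_β) / d)².
z_{α/2} + z_β = 1.645 + 0.842 = 2.487.
n = 2 × (2.487 / 0.736)² = 2 × 3.379² = 2 × 11.42 = 22.8.
Round up to the next whole participant.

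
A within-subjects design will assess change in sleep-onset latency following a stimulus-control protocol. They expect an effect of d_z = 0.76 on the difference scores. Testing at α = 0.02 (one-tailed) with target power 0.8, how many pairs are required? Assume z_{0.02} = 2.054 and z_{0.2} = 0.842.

n = 15 pairs

For a paired (one-sample on differences) test: n = ((z_{α} + z_β) / d)².
z_{α} + z_β = 2.054 + 0.842 = 2.896.
n = (2.896 / 0.76)² = 3.811² = 14.52.
Round up.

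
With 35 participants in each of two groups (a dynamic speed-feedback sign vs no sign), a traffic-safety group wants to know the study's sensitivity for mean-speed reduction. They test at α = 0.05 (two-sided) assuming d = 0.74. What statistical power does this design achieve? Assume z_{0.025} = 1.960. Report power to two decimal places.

For two equal groups, power = Φ(d·√(n/2) − z_{α/2}).
d·√(n/2) = 0.74 × √(35/2) = 0.74 × 4.183 = 3.096.
z_β = 3.096 − 1.960 = 1.136.
Power = Φ(1.136) = 0.872.

power ≈ 0.87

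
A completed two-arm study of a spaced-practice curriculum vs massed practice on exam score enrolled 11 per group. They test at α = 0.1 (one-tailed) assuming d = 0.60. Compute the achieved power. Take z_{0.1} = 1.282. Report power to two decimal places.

For two equal groups, power = Φ(d·√(n/2) − z_{α}).
d·√(n/2) = 0.60 × √(11/2) = 0.60 × 2.345 = 1.407.
z_β = 1.407 − 1.282 = 0.125.
Power = Φ(0.125) = 0.550.

power ≈ 0.55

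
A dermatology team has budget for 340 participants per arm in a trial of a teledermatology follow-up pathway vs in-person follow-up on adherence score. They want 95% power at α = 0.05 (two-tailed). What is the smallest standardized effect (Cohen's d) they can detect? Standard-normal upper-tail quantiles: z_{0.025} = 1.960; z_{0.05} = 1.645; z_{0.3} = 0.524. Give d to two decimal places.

For two independent groups of n = 340 each: d_min = (z_{α/2} + z_β)·√(2/n).
z-sum = 1.960 + 1.645 = 3.605.
d_min = 3.605 × √(2/340) = 3.605 × 0.0767 = 0.276.

d_min ≈ 0.28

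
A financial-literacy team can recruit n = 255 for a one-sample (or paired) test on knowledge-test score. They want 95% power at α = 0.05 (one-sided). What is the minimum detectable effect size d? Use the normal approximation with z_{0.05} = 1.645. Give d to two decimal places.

For a single sample (or paired design) of n = 255: d_min = (z_{α} + z_β)/√n.
z-sum = 1.645 + 1.645 = 3.290.
d_min = 3.290 / √255 = 3.290 / 15.969 = 0.206.

d_min ≈ 0.21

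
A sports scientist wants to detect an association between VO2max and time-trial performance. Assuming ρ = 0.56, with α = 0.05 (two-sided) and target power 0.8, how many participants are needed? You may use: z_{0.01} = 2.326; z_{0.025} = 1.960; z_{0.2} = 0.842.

n = 23

Fisher's z: C = ½·ln((1+r)/(1−r)) = ½·ln(3.5455) = 0.6328.
n = ((z_{α/2} + z_β)/C)² + 3.
(1.960 + 0.842) / 0.6328 = 2.802 / 0.6328 = 4.428.
n = 4.428² + 3 = 19.61 + 3 = 22.6.
Round up.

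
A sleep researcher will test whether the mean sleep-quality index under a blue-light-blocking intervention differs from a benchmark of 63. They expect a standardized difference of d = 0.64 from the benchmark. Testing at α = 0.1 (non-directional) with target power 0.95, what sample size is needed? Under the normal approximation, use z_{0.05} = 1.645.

n = 27

For a one-sample test: n = ((z_{α/2} + z_β) / d)².
z_{α/2} + z_β = 1.645 + 1.645 = 3.290.
n = (3.290 / 0.64)² = 5.141² = 26.43.
Round up.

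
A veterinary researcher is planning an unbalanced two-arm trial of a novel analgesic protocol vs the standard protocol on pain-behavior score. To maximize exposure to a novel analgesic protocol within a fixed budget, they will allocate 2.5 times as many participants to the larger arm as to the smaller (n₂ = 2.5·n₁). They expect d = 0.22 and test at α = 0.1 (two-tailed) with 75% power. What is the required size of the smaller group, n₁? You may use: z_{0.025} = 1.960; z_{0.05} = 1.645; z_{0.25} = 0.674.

n₁ = 156

With allocation ratio k = n₂/n₁ = 2.5, Var(x̄₁−x̄₂) = σ²(1/n₁ + 1/(k·n₁)) = σ²·(k+1)/(k·n₁).
So n₁ = (1 + 1/k)·((z_{α/2} + z_β)/d)² = 1.400 × (2.319/0.22)².
n₁ = 1.400 × 111.11 = 155.6.
Round up: n₁ = 156, giving n₂ = 2.5 × 156 = 390.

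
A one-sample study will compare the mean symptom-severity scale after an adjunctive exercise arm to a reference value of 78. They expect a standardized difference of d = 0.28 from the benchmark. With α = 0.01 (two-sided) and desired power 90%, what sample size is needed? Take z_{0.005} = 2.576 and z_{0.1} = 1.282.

For a one-sample test: n = ((z_{α/2} + z_β) / d)².
z_{α/2} + z_β = 2.576 + 1.282 = 3.858.
n = (3.858 / 0.28)² = 13.779² = 189.85.
Round up.

n = 190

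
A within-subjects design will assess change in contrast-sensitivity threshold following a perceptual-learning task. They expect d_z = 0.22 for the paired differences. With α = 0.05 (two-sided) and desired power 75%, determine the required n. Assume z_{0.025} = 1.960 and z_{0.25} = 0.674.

For a paired (one-sample on differences) test: n = ((z_{α/2} + z_β) / d)².
z_{α/2} + z_β = 1.960 + 0.674 = 2.634.
n = (2.634 / 0.22)² = 11.973² = 143.35.
Round up.

n = 144 pairs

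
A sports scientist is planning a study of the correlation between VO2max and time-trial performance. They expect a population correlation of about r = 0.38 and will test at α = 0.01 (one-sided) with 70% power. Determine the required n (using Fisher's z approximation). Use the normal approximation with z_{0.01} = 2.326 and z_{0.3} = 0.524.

n = 54

Fisher's z: C = ½·ln((1+r)/(1−r)) = ½·ln(2.2258) = 0.4001.
n = ((z_{α} + z_β)/C)² + 3.
(2.326 + 0.524) / 0.4001 = 2.850 / 0.4001 = 7.123.
n = 7.123² + 3 = 50.74 + 3 = 53.7.
Round up.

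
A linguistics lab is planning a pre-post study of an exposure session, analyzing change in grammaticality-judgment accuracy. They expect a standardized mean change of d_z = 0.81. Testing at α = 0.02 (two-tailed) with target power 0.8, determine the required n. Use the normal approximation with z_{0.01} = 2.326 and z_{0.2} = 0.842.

For a paired (one-sample on differences) test: n = ((z_{α/2} + z_β) / d)².
z_{α/2} + z_β = 2.326 + 0.842 = 3.168.
n = (3.168 / 0.81)² = 3.911² = 15.30.
Round up.

n = 16 pairs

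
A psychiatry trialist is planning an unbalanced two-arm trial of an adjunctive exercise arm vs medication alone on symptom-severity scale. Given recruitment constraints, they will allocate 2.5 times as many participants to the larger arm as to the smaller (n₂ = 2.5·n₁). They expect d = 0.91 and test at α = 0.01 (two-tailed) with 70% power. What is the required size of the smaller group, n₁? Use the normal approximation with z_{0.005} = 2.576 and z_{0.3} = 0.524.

With allocation ratio k = n₂/n₁ = 2.5, Var(x̄₁−x̄₂) = σ²(1/n₁ + 1/(k·n₁)) = σ²·(k+1)/(k·n₁).
So n₁ = (1 + 1/k)·((z_{α/2} + z_β)/d)² = 1.400 × (3.100/0.91)².
n₁ = 1.400 × 11.60 = 16.2.
Round up: n₁ = 17, giving n₂ = ⌈2.5 × 17⌉ = ⌈42.5⌉ = 43.

n₁ = 17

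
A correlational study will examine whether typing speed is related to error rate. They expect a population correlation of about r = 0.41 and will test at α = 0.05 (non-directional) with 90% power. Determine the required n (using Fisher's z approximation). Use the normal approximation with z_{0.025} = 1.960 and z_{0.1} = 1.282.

n = 59

Fisher's z: C = ½·ln((1+r)/(1−r)) = ½·ln(2.3898) = 0.4356.
n = ((z_{α/2} + z_β)/C)² + 3.
(1.960 + 1.282) / 0.4356 = 3.242 / 0.4356 = 7.443.
n = 7.443² + 3 = 55.39 + 3 = 58.4.
Round up.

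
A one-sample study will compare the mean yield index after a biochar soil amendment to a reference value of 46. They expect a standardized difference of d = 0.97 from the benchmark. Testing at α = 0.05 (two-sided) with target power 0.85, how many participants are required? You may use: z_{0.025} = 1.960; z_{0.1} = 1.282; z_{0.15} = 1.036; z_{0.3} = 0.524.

For a one-sample test: n = ((z_{α/2} + z_β) / d)².
z_{α/2} + z_β = 1.960 + 1.036 = 2.996.
n = (2.996 / 0.97)² = 3.089² = 9.54.
Round up.

n = 10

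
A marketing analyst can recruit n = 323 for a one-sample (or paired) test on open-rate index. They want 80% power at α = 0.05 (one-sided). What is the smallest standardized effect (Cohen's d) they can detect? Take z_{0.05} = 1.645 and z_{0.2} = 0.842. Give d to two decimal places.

d_min ≈ 0.14

For a single sample (or paired design) of n = 323: d_min = (z_{α} + z_β)/√n.
z-sum = 1.645 + 0.842 = 2.487.
d_min = 2.487 / √323 = 2.487 / 17.972 = 0.138.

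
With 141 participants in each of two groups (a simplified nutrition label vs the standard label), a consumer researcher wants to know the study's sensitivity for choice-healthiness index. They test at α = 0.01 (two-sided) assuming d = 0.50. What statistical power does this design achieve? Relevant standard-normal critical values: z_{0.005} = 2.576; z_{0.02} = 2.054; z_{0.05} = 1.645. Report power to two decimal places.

power ≈ 0.95

For two equal groups, power = Φ(d·√(n/2) − z_{α/2}).
d·√(n/2) = 0.50 × √(141/2) = 0.50 × 8.396 = 4.198.
z_β = 4.198 − 2.576 = 1.622.
Power = Φ(1.622) = 0.948.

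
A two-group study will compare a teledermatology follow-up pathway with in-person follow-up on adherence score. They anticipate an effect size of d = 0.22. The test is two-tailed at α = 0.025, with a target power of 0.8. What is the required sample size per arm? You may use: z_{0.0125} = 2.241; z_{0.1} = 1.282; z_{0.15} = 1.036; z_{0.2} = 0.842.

n = 393 per group

For two independent groups with equal n: n = 2·((z_{α/2} + z_β) / d)².
z_{α/2} + z_β = 2.241 + 0.842 = 3.083.
n = 2 × (3.083 / 0.22)² = 2 × 14.014² = 2 × 196.38 = 392.8.
Round up to the next whole participant.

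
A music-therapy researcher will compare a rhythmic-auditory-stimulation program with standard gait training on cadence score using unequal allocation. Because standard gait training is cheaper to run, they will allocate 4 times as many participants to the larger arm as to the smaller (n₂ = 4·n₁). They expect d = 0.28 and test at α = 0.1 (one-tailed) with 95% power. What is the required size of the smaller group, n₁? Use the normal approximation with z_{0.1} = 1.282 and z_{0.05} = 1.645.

n₁ = 137

With allocation ratio k = n₂/n₁ = 4, Var(x̄₁−x̄₂) = σ²(1/n₁ + 1/(k·n₁)) = σ²·(k+1)/(k·n₁).
So n₁ = (1 + 1/k)·((z_{α} + z_β)/d)² = 1.250 × (2.927/0.28)².
n₁ = 1.250 × 109.28 = 136.6.
Round up: n₁ = 137, giving n₂ = 4 × 137 = 548.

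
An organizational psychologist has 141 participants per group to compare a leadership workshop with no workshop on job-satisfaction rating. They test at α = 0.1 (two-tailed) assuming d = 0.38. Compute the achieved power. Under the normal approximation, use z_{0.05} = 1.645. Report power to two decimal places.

power ≈ 0.94

For two equal groups, power = Φ(d·√(n/2) − z_{α/2}).
d·√(n/2) = 0.38 × √(141/2) = 0.38 × 8.396 = 3.191.
z_β = 3.191 − 1.645 = 1.546.
Power = Φ(1.546) = 0.939.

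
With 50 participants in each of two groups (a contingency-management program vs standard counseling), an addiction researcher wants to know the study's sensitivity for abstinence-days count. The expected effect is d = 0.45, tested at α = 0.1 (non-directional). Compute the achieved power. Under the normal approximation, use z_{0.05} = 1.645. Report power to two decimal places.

For two equal groups, power = Φ(d·√(n/2) − z_{α/2}).
d·√(n/2) = 0.45 × √(50/2) = 0.45 × 5.000 = 2.250.
z_β = 2.250 − 1.645 = 0.605.
Power = Φ(0.605) = 0.727.

power ≈ 0.73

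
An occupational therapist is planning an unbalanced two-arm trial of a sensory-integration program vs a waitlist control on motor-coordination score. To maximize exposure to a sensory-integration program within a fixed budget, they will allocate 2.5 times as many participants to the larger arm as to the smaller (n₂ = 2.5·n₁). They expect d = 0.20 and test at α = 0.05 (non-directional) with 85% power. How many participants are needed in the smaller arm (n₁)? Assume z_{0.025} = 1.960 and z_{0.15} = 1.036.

n₁ = 315

With allocation ratio k = n₂/n₁ = 2.5, Var(x̄₁−x̄₂) = σ²(1/n₁ + 1/(k·n₁)) = σ²·(k+1)/(k·n₁).
So n₁ = (1 + 1/k)·((z_{α/2} + z_β)/d)² = 1.400 × (2.996/0.20)².
n₁ = 1.400 × 224.40 = 314.2.
Round up: n₁ = 315, giving n₂ = ⌈2.5 × 315⌉ = ⌈787.5⌉ = 788.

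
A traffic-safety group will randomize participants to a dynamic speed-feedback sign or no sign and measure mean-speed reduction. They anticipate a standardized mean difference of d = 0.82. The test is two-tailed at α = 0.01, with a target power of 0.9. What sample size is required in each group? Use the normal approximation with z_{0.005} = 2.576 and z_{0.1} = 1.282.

For two independent groups with equal n: n = 2·((z_{α/2} + z_β) / d)².
z_{α/2} + z_β = 2.576 + 1.282 = 3.858.
n = 2 × (3.858 / 0.82)² = 2 × 4.705² = 2 × 22.14 = 44.3.
Round up to the next whole participant.

n = 45 per group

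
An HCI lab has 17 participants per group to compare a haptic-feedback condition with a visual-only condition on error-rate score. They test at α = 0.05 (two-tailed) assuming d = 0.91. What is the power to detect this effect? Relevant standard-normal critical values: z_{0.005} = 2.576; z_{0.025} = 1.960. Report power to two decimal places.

power ≈ 0.76

For two equal groups, power = Φ(d·√(n/2) − z_{α/2}).
d·√(n/2) = 0.91 × √(17/2) = 0.91 × 2.915 = 2.653.
z_β = 2.653 − 1.960 = 0.693.
Power = Φ(0.693) = 0.756.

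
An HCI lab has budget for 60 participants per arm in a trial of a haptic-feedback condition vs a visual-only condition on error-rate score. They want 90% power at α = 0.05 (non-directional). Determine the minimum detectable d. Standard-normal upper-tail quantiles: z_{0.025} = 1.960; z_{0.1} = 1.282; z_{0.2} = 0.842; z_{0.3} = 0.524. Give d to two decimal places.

For two independent groups of n = 60 each: d_min = (z_{α/2} + z_β)·√(2/n).
z-sum = 1.960 + 1.282 = 3.242.
d_min = 3.242 × √(2/60) = 3.242 × 0.1826 = 0.592.

d_min ≈ 0.59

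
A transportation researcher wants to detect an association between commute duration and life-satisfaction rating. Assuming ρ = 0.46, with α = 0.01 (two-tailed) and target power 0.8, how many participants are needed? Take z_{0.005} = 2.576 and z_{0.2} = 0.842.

n = 51

Fisher's z: C = ½·ln((1+r)/(1−r)) = ½·ln(2.7037) = 0.4973.
n = ((z_{α/2} + z_β)/C)² + 3.
(2.576 + 0.842) / 0.4973 = 3.418 / 0.4973 = 6.873.
n = 6.873² + 3 = 47.24 + 3 = 50.2.
Round up.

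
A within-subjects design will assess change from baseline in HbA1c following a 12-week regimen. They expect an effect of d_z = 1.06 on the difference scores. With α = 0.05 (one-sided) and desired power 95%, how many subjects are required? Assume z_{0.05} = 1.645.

n = 10 pairs

For a paired (one-sample on differences) test: n = ((z_{α} + z_β) / d)².
z_{α} + z_β = 1.645 + 1.645 = 3.290.
n = (3.290 / 1.06)² = 3.104² = 9.63.
Round up.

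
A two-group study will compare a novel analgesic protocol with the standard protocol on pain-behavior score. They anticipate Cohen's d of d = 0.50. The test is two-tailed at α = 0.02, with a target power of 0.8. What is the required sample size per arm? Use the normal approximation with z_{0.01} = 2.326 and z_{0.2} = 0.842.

n = 81 per group

For two independent groups with equal n: n = 2·((z_{α/2} + z_β) / d)².
z_{α/2} + z_β = 2.326 + 0.842 = 3.168.
n = 2 × (3.168 / 0.50)² = 2 × 6.336² = 2 × 40.14 = 80.3.
Round up to the next whole participant.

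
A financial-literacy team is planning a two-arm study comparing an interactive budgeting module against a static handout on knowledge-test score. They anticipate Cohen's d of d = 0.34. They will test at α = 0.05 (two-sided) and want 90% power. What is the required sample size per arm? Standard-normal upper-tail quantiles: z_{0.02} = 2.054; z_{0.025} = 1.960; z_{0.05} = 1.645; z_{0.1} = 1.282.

For two independent groups with equal n: n = 2·((z_{α/2} + z_β) / d)².
z_{α/2} + z_β = 1.960 + 1.282 = 3.242.
n = 2 × (3.242 / 0.34)² = 2 × 9.535² = 2 × 90.92 = 181.8.
Round up to the next whole participant.

n = 182 per group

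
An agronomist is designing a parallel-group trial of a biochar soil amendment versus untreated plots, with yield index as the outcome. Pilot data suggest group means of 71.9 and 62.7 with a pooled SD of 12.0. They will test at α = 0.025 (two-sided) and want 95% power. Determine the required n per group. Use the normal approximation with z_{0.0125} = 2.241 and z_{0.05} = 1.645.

n = 52 per group

Cohen's d = |M₁ − M₂| / SD_pooled = |71.9 − 62.7| / 12.0 = 9.2 / 12.0 = 0.767.
For two independent groups with equal n: n = 2·((z_{α/2} + z_β) / d)².
z_{α/2} + z_β = 2.241 + 1.645 = 3.886.
n = 2 × (3.886 / 0.767)² = 2 × 5.066² = 2 × 25.67 = 51.3.
Round up to the next whole participant.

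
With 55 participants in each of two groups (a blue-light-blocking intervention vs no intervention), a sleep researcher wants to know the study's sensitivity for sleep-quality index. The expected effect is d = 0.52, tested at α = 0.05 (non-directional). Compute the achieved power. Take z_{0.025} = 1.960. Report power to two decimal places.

power ≈ 0.78

For two equal groups, power = Φ(d·√(n/2) − z_{α/2}).
d·√(n/2) = 0.52 × √(55/2) = 0.52 × 5.244 = 2.727.
z_β = 2.727 − 1.960 = 0.767.
Power = Φ(0.767) = 0.778.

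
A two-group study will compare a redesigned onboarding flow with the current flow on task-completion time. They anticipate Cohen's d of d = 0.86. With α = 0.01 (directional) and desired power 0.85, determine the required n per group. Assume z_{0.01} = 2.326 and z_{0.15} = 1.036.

For two independent groups with equal n: n = 2·((z_{α} + z_β) / d)².
z_{α} + z_β = 2.326 + 1.036 = 3.362.
n = 2 × (3.362 / 0.86)² = 2 × 3.909² = 2 × 15.28 = 30.6.
Round up to the next whole participant.

n = 31 per group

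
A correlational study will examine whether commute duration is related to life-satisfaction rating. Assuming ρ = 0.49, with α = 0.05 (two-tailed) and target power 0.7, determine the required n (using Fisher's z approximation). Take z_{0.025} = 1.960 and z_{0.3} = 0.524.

Fisher's z: C = ½·ln((1+r)/(1−r)) = ½·ln(2.9216) = 0.5361.
n = ((z_{α/2} + z_β)/C)² + 3.
(1.960 + 0.524) / 0.5361 = 2.484 / 0.5361 = 4.633.
n = 4.633² + 3 = 21.47 + 3 = 24.5.
Round up.

n = 25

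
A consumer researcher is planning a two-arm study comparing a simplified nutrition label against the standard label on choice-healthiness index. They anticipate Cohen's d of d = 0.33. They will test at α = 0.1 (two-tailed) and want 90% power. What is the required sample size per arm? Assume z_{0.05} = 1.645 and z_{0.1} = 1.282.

n = 158 per group

For two independent groups with equal n: n = 2·((z_{α/2} + z_β) / d)².
z_{α/2} + z_β = 1.645 + 1.282 = 2.927.
n = 2 × (2.927 / 0.33)² = 2 × 8.870² = 2 × 78.67 = 157.3.
Round up to the next whole participant.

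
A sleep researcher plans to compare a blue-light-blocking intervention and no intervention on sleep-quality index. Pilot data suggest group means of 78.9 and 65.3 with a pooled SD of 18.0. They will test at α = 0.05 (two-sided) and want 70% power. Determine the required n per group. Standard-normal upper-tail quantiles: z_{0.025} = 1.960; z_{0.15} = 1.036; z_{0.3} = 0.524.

Cohen's d = |M₁ − M₂| / SD_pooled = |78.9 − 65.3| / 18.0 = 13.6 / 18.0 = 0.756.
For two independent groups with equal n: n = 2·((z_{α/2} + z_β) / d)².
z_{α/2} + z_β = 1.960 + 0.524 = 2.484.
n = 2 × (2.484 / 0.756)² = 2 × 3.286² = 2 × 10.80 = 21.6.
Round up to the next whole participant.

n = 22 per group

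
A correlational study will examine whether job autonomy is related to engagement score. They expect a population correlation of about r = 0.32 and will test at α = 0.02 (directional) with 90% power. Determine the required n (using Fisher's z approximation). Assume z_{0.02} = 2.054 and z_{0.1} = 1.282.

n = 105

Fisher's z: C = ½·ln((1+r)/(1−r)) = ½·ln(1.9412) = 0.3316.
n = ((z_{α} + z_β)/C)² + 3.
(2.054 + 1.282) / 0.3316 = 3.336 / 0.3316 = 10.060.
n = 10.060² + 3 = 101.21 + 3 = 104.2.
Round up.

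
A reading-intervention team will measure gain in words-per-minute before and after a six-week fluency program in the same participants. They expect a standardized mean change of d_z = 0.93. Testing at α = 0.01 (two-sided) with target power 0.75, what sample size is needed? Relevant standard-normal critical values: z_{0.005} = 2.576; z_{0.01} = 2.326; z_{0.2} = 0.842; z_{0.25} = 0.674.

n = 13 pairs

For a paired (one-sample on differences) test: n = ((z_{α/2} + z_β) / d)².
z_{α/2} + z_β = 2.576 + 0.674 = 3.250.
n = (3.250 / 0.93)² = 3.495² = 12.21.
Round up.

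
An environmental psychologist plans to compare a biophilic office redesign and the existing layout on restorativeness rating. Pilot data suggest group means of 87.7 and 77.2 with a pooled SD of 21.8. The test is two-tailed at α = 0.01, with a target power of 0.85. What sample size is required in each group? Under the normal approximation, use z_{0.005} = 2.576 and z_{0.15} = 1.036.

Cohen's d = |M₁ − M₂| / SD_pooled = |87.7 − 77.2| / 21.8 = 10.5 / 21.8 = 0.482.
For two independent groups with equal n: n = 2·((z_{α/2} + z_β) / d)².
z_{α/2} + z_β = 2.576 + 1.036 = 3.612.
n = 2 × (3.612 / 0.482)² = 2 × 7.494² = 2 × 56.16 = 112.3.
Round up to the next whole participant.

n = 113 per group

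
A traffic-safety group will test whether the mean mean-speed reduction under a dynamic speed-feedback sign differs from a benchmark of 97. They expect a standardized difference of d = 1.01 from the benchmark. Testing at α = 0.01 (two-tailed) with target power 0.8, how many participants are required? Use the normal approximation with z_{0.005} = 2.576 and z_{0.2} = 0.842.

n = 12

For a one-sample test: n = ((z_{α/2} + z_β) / d)².
z_{α/2} + z_β = 2.576 + 0.842 = 3.418.
n = (3.418 / 1.01)² = 3.384² = 11.45.
Round up.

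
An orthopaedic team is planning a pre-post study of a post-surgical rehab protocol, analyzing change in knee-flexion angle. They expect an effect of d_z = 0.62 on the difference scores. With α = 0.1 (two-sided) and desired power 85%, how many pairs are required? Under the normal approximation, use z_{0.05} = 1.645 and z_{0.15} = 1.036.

For a paired (one-sample on differences) test: n = ((z_{α/2} + z_β) / d)².
z_{α/2} + z_β = 1.645 + 1.036 = 2.681.
n = (2.681 / 0.62)² = 4.324² = 18.70.
Round up.

n = 19 pairs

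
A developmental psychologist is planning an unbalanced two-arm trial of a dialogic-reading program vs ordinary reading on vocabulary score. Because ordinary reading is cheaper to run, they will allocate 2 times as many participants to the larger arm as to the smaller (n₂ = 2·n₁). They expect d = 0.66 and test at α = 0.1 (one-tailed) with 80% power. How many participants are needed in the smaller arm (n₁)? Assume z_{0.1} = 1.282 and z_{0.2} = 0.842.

With allocation ratio k = n₂/n₁ = 2, Var(x̄₁−x̄₂) = σ²(1/n₁ + 1/(k·n₁)) = σ²·(k+1)/(k·n₁).
So n₁ = (1 + 1/k)·((z_{α} + z_β)/d)² = 1.500 × (2.124/0.66)².
n₁ = 1.500 × 10.36 = 15.5.
Round up: n₁ = 16, giving n₂ = 2 × 16 = 32.

n₁ = 16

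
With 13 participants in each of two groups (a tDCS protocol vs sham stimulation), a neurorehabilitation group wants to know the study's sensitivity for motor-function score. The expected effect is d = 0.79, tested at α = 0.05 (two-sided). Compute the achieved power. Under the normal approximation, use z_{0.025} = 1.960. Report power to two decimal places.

power ≈ 0.52

For two equal groups, power = Φ(d·√(n/2) − z_{α/2}).
d·√(n/2) = 0.79 × √(13/2) = 0.79 × 2.550 = 2.014.
z_β = 2.014 − 1.960 = 0.054.
Power = Φ(0.054) = 0.522.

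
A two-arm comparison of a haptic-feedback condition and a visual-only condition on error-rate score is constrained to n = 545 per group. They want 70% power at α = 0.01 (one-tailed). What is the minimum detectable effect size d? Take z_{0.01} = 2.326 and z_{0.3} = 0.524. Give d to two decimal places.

d_min ≈ 0.17

For two independent groups of n = 545 each: d_min = (z_{α} + z_β)·√(2/n).
z-sum = 2.326 + 0.524 = 2.850.
d_min = 2.850 × √(2/545) = 2.850 × 0.0606 = 0.173.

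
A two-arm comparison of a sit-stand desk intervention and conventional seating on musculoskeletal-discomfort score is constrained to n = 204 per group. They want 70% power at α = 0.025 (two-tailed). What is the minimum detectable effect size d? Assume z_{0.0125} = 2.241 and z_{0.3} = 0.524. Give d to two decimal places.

d_min ≈ 0.27

For two independent groups of n = 204 each: d_min = (z_{α/2} + z_β)·√(2/n).
z-sum = 2.241 + 0.524 = 2.765.
d_min = 2.765 × √(2/204) = 2.765 × 0.0990 = 0.274.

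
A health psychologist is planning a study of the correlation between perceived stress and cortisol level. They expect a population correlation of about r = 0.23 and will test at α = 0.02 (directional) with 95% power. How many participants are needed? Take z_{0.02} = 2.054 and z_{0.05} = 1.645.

Fisher's z: C = ½·ln((1+r)/(1−r)) = ½·ln(1.5974) = 0.2342.
n = ((z_{α} + z_β)/C)² + 3.
(2.054 + 1.645) / 0.2342 = 3.699 / 0.2342 = 15.794.
n = 15.794² + 3 = 249.46 + 3 = 252.5.
Round up.

n = 253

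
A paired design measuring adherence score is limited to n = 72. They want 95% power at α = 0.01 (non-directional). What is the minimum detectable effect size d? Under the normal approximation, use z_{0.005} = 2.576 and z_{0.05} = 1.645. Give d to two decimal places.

d_min ≈ 0.50

For a single sample (or paired design) of n = 72: d_min = (z_{α/2} + z_β)/√n.
z-sum = 2.576 + 1.645 = 4.221.
d_min = 4.221 / √72 = 4.221 / 8.485 = 0.497.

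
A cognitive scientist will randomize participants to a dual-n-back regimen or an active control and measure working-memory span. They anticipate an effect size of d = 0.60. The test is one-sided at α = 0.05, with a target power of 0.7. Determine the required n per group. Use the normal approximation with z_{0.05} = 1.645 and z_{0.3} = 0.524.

For two independent groups with equal n: n = 2·((z_{α} + z_β) / d)².
z_{α} + z_β = 1.645 + 0.524 = 2.169.
n = 2 × (2.169 / 0.60)² = 2 × 3.615² = 2 × 13.07 = 26.1.
Round up to the next whole participant.

n = 27 per group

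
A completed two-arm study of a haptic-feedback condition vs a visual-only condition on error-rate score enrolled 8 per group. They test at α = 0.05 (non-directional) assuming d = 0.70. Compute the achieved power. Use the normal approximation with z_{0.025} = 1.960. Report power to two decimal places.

For two equal groups, power = Φ(d·√(n/2) − z_{α/2}).
d·√(n/2) = 0.70 × √(8/2) = 0.70 × 2.000 = 1.400.
z_β = 1.400 − 1.960 = -0.560.
Power = Φ(-0.560) = 0.288.

power ≈ 0.29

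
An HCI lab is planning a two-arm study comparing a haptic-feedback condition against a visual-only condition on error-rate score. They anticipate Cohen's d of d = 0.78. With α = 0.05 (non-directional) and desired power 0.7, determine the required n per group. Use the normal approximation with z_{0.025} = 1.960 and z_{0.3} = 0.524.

For two independent groups with equal n: n = 2·((z_{α/2} + z_β) / d)².
z_{α/2} + z_β = 1.960 + 0.524 = 2.484.
n = 2 × (2.484 / 0.78)² = 2 × 3.185² = 2 × 10.14 = 20.3.
Round up to the next whole participant.

n = 21 per group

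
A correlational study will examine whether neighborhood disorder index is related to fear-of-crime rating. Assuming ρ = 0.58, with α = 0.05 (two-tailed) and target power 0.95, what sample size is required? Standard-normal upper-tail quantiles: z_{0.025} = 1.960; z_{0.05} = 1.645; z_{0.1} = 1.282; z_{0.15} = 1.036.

Fisher's z: C = ½·ln((1+r)/(1−r)) = ½·ln(3.7619) = 0.6625.
n = ((z_{α/2} + z_β)/C)² + 3.
(1.960 + 1.645) / 0.6625 = 3.605 / 0.6625 = 5.442.
n = 5.442² + 3 = 29.61 + 3 = 32.6.
Round up.

n = 33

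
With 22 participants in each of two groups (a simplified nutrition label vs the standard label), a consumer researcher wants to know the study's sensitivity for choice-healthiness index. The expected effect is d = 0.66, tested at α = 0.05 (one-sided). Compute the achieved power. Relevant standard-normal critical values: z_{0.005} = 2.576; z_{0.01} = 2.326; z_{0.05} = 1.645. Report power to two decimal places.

power ≈ 0.71

For two equal groups, power = Φ(d·√(n/2) − z_{α}).
d·√(n/2) = 0.66 × √(22/2) = 0.66 × 3.317 = 2.189.
z_β = 2.189 − 1.645 = 0.544.
Power = Φ(0.544) = 0.707.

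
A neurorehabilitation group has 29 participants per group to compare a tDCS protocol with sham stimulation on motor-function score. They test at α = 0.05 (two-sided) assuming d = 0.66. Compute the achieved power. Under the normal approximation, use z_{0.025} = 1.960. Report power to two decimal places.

For two equal groups, power = Φ(d·√(n/2) − z_{α/2}).
d·√(n/2) = 0.66 × √(29/2) = 0.66 × 3.808 = 2.513.
z_β = 2.513 − 1.960 = 0.553.
Power = Φ(0.553) = 0.710.

power ≈ 0.71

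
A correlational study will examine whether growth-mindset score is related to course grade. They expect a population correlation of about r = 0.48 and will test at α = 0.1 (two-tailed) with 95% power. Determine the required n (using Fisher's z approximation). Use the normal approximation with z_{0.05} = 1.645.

n = 43

Fisher's z: C = ½·ln((1+r)/(1−r)) = ½·ln(2.8462) = 0.5230.
n = ((z_{α/2} + z_β)/C)² + 3.
(1.645 + 1.645) / 0.5230 = 3.290 / 0.5230 = 6.291.
n = 6.291² + 3 = 39.57 + 3 = 42.6.
Round up.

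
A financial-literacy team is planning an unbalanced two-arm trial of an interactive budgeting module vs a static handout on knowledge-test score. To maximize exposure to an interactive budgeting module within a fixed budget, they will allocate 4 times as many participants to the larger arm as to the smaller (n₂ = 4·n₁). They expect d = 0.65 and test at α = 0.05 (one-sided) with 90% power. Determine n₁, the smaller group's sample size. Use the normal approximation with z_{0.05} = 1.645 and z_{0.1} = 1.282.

n₁ = 26

With allocation ratio k = n₂/n₁ = 4, Var(x̄₁−x̄₂) = σ²(1/n₁ + 1/(k·n₁)) = σ²·(k+1)/(k·n₁).
So n₁ = (1 + 1/k)·((z_{α} + z_β)/d)² = 1.250 × (2.927/0.65)².
n₁ = 1.250 × 20.28 = 25.3.
Round up: n₁ = 26, giving n₂ = 4 × 26 = 104.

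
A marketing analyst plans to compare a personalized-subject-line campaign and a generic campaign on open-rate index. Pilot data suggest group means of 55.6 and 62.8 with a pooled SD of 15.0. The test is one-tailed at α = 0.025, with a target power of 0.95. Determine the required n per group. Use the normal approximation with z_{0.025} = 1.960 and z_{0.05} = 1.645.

n = 113 per group

Cohen's d = |M₁ − M₂| / SD_pooled = |55.6 − 62.8| / 15.0 = 7.2 / 15.0 = 0.480.
For two independent groups with equal n: n = 2·((z_{α} + z_β) / d)².
z_{α} + z_β = 1.960 + 1.645 = 3.605.
n = 2 × (3.605 / 0.480)² = 2 × 7.510² = 2 × 56.41 = 112.8.
Round up to the next whole participant.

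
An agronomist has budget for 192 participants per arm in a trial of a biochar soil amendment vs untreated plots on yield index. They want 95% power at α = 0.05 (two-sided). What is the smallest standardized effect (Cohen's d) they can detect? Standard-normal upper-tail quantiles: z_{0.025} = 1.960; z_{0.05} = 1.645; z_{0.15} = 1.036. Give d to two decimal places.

d_min ≈ 0.37

For two independent groups of n = 192 each: d_min = (z_{α/2} + z_β)·√(2/n).
z-sum = 1.960 + 1.645 = 3.605.
d_min = 3.605 × √(2/192) = 3.605 × 0.1021 = 0.368.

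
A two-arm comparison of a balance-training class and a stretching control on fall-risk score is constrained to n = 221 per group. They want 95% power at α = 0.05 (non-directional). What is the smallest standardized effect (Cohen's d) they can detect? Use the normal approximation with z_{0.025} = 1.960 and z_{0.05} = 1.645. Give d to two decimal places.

d_min ≈ 0.34

For two independent groups of n = 221 each: d_min = (z_{α/2} + z_β)·√(2/n).
z-sum = 1.960 + 1.645 = 3.605.
d_min = 3.605 × √(2/221) = 3.605 × 0.0951 = 0.343.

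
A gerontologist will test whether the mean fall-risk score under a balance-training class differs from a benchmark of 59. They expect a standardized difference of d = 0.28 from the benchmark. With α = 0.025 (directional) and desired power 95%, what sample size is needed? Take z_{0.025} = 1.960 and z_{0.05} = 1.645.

For a one-sample test: n = ((z_{α} + z_β) / d)².
z_{α} + z_β = 1.960 + 1.645 = 3.605.
n = (3.605 / 0.28)² = 12.875² = 165.77.
Round up.

n = 166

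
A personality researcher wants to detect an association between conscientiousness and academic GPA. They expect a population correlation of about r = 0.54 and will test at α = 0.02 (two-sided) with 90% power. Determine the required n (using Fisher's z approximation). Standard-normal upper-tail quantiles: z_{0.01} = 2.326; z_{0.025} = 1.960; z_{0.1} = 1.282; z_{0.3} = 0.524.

n = 39

Fisher's z: C = ½·ln((1+r)/(1−r)) = ½·ln(3.3478) = 0.6042.
n = ((z_{α/2} + z_β)/C)² + 3.
(2.326 + 1.282) / 0.6042 = 3.608 / 0.6042 = 5.972.
n = 5.972² + 3 = 35.66 + 3 = 38.7.
Round up.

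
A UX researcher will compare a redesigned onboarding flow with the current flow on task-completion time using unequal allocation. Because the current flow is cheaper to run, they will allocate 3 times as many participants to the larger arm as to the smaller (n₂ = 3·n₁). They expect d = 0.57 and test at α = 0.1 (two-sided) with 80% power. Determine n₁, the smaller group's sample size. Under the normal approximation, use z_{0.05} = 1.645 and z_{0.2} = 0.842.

n₁ = 26

With allocation ratio k = n₂/n₁ = 3, Var(x̄₁−x̄₂) = σ²(1/n₁ + 1/(k·n₁)) = σ²·(k+1)/(k·n₁).
So n₁ = (1 + 1/k)·((z_{α/2} + z_β)/d)² = 1.333 × (2.487/0.57)².
n₁ = 1.333 × 19.04 = 25.4.
Round up: n₁ = 26, giving n₂ = 3 × 26 = 78.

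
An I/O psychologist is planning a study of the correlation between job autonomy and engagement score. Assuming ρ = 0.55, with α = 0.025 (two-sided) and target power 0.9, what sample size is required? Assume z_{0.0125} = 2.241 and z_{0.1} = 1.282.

Fisher's z: C = ½·ln((1+r)/(1−r)) = ½·ln(3.4444) = 0.6184.
n = ((z_{α/2} + z_β)/C)² + 3.
(2.241 + 1.282) / 0.6184 = 3.523 / 0.6184 = 5.697.
n = 5.697² + 3 = 32.46 + 3 = 35.5.
Round up.

n = 36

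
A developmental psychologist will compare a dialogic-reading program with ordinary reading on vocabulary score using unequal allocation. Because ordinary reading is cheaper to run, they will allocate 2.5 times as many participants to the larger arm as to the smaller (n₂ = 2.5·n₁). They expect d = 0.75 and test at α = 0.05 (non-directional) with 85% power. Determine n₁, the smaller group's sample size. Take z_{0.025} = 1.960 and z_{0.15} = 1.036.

n₁ = 23

With allocation ratio k = n₂/n₁ = 2.5, Var(x̄₁−x̄₂) = σ²(1/n₁ + 1/(k·n₁)) = σ²·(k+1)/(k·n₁).
So n₁ = (1 + 1/k)·((z_{α/2} + z_β)/d)² = 1.400 × (2.996/0.75)².
n₁ = 1.400 × 15.96 = 22.3.
Round up: n₁ = 23, giving n₂ = ⌈2.5 × 23⌉ = ⌈57.5⌉ = 58.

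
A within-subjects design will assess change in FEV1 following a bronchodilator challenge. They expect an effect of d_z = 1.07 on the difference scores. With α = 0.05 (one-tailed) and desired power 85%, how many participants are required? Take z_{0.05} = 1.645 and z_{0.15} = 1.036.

n = 7 pairs

For a paired (one-sample on differences) test: n = ((z_{α} + z_β) / d)².
z_{α} + z_β = 1.645 + 1.036 = 2.681.
n = (2.681 / 1.07)² = 2.506² = 6.28.
Round up.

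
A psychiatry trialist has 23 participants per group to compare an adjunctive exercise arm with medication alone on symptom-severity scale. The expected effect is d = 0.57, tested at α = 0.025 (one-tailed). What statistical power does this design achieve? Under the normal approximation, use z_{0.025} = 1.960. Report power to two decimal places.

For two equal groups, power = Φ(d·√(n/2) − z_{α}).
d·√(n/2) = 0.57 × √(23/2) = 0.57 × 3.391 = 1.933.
z_β = 1.933 − 1.960 = -0.027.
Power = Φ(-0.027) = 0.489.

power ≈ 0.49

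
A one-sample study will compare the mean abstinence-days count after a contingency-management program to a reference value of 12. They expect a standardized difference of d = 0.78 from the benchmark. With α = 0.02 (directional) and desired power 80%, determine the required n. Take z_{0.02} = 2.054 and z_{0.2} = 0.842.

For a one-sample test: n = ((z_{α} + z_β) / d)².
z_{α} + z_β = 2.054 + 0.842 = 2.896.
n = (2.896 / 0.78)² = 3.713² = 13.79.
Round up.

n = 14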